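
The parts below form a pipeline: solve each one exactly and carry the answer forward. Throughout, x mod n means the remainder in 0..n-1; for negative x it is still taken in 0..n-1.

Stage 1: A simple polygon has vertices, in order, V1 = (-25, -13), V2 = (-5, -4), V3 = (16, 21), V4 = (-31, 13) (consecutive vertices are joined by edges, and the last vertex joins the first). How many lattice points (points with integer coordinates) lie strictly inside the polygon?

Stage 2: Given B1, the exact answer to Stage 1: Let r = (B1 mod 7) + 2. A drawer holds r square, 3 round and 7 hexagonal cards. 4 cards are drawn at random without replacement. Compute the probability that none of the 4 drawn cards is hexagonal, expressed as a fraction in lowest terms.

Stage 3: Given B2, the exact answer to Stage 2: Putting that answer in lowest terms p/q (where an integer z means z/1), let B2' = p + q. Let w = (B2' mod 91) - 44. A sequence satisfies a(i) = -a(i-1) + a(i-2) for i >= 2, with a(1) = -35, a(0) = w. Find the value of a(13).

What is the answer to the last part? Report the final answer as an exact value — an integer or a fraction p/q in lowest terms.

-7147

Stage 1: cross terms: (-25*-4 - -5*-13)=35, (-5*21 - 16*-4)=-41, (16*13 - -31*21)=859, (-31*-13 - -25*13)=728; twice the area = |1581| = 1581; area = 1581/2; boundary points = 1 + 1 + 1 + 2 = 5; strictly interior points = area - boundary/2 + 1 = 789; answer 789
Stage 2: B1 = 789; r = 7; total draws C(17,4) = 2380; favorable C(10,4) = 210; P = 3/34; answer 3/34
Stage 3: B2 = 3/34; threaded value p + q = 37; w = -7; a(2) = -1*(-35) + 1*(-7) = 28; iterating: a(2)=28, a(3)=-63, a(4)=91, a(5)=-154, a(6)=245, a(7)=-399, a(8)=644, a(9)=-1043, a(10)=1687, a(11)=-2730, a(12)=4417, a(13)=-7147; answer -7147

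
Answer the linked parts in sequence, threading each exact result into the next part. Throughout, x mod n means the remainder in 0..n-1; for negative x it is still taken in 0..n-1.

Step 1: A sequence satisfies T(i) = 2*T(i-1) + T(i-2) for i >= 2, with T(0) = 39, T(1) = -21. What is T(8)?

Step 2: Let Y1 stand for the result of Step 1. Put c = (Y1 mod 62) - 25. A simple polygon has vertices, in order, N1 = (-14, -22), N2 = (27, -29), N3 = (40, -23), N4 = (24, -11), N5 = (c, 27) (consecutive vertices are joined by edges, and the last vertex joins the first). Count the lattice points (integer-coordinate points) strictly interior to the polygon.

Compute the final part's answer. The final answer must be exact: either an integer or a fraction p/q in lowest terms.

1434

Step 1: T(2) = 2*(-21) + 1*(39) = -3; iterating: T(2)=-3, T(3)=-27, T(4)=-57, T(5)=-141, T(6)=-339, T(7)=-819, T(8)=-1977; answer -1977
Step 2: Y1 = -1977; c = -18; cross terms: (-14*-29 - 27*-22)=1000, (27*-23 - 40*-29)=539, (40*-11 - 24*-23)=112, (24*27 - -18*-11)=450, (-18*-22 - -14*27)=774; twice the area = |2875| = 2875; area = 2875/2; boundary points = 1 + 1 + 4 + 2 + 1 = 9; strictly interior points = area - boundary/2 + 1 = 1434; answer 1434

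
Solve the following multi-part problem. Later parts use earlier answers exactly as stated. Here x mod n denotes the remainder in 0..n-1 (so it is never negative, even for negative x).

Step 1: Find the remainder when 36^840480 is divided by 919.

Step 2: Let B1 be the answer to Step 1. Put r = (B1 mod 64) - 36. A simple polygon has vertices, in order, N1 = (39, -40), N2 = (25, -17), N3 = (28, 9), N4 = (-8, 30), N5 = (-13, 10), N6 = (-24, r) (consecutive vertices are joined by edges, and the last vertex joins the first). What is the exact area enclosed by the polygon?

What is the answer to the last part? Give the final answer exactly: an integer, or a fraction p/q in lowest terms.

2640

Step 1: squarings mod 919: 36^1=36, 36^2=377, 36^4=603, 36^8=604, 36^16=892, 36^32=729, 36^64=259, 36^128=913, 36^256=36, 36^512=377, 36^1024=603, 36^2048=604, 36^4096=892, 36^8192=729, 36^16384=259, 36^32768=913, 36^65536=36, 36^131072=377, 36^262144=603, 36^524288=604; 36^840480 = 36^32 * 36^256 * 36^512 * 36^4096 * 36^16384 * 36^32768 * 36^262144 * 36^524288 = 1 (mod 919); answer 1
Step 2: B1 = 1; r = -35; cross terms: (39*-17 - 25*-40)=337, (25*9 - 28*-17)=701, (28*30 - -8*9)=912, (-8*10 - -13*30)=310, (-13*-35 - -24*10)=695, (-24*-40 - 39*-35)=2325; twice the area = |5280| = 5280; area = 2640; answer 2640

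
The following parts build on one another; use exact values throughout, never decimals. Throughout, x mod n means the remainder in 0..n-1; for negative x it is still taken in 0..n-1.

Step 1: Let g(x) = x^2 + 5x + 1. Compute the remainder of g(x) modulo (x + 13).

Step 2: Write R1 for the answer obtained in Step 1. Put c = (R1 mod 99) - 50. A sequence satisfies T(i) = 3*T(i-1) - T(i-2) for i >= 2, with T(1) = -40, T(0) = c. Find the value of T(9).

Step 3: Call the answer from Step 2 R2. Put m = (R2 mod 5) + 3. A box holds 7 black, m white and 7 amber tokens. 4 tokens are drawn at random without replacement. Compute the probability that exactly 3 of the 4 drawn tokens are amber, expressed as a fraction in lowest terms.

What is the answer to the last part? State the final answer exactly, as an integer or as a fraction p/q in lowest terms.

91/969

Step 1: remainder = value at the root: 1*(-13)^2 + 5*(-13)^1 + 1 = (169) + (-65) + (1) = 105; answer 105
Step 2: R1 = 105; c = -44; T(2) = 3*(-40) - 1*(-44) = -76; iterating: T(2)=-76, T(3)=-188, T(4)=-488, T(5)=-1276, T(6)=-3340, T(7)=-8744, T(8)=-22892, T(9)=-59932; answer -59932
Step 3: R2 = -59932; m = 6; total draws C(20,4) = 4845; favorable C(7,3)*C(13,1) = 455; P = 91/969; answer 91/969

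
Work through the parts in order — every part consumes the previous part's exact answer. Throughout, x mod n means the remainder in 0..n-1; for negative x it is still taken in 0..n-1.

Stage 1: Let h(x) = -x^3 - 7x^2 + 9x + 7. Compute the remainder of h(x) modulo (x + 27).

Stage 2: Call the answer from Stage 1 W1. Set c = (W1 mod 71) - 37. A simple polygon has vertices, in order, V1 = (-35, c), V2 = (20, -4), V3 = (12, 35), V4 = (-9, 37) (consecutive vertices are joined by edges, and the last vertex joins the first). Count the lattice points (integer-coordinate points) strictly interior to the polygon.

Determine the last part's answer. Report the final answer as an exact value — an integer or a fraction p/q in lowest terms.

1977

Stage 1: remainder = value at the root: -1*(-27)^3 - 7*(-27)^2 + 9*(-27)^1 + 7 = (19683) + (-5103) + (-243) + (7) = 14344; answer 14344
Stage 2: W1 = 14344; c = -35; cross terms: (-35*-4 - 20*-35)=840, (20*35 - 12*-4)=748, (12*37 - -9*35)=759, (-9*-35 - -35*37)=1610; twice the area = |3957| = 3957; area = 3957/2; boundary points = 1 + 1 + 1 + 2 = 5; strictly interior points = area - boundary/2 + 1 = 1977; answer 1977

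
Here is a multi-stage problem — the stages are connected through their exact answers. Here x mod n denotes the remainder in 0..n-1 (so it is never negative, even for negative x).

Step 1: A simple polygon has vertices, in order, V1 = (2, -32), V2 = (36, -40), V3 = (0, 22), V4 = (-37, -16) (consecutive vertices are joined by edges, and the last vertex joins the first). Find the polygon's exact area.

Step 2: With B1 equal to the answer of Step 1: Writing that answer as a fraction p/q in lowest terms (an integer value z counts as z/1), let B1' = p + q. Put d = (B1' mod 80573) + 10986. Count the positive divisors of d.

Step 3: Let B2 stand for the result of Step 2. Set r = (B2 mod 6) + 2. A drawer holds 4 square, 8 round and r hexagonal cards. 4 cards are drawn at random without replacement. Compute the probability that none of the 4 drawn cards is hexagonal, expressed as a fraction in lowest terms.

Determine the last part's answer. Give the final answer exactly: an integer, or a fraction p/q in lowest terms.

Step 1: cross terms: (2*-40 - 36*-32)=1072, (36*22 - 0*-40)=792, (0*-16 - -37*22)=814, (-37*-32 - 2*-16)=1216; twice the area = |3894| = 3894; area = 1947; answer 1947
Step 2: B1 = 1947; threaded value p + q = 1948; d = 12934; 12934 = 2 * 29 * 223; number of divisors = (1+1) * (1+1) * (1+1) = 8; answer 8
Step 3: B2 = 8; r = 4; total draws C(16,4) = 1820; favorable C(12,4) = 495; P = 99/364; answer 99/364

99/364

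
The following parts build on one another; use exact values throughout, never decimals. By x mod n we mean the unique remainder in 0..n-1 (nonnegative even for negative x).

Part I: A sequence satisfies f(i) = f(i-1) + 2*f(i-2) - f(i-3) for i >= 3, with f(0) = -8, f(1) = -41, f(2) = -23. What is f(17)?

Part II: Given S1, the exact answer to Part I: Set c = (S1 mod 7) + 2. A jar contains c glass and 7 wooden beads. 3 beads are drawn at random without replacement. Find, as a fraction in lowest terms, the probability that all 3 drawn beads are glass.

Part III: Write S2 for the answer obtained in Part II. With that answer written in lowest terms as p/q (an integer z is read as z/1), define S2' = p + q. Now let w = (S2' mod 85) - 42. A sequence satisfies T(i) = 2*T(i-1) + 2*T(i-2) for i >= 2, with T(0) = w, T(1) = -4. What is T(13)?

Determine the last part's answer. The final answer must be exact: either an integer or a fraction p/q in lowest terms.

Part I: f(3) = 1*(-23) + 2*(-41) - 1*(-8) = -97; iterating: f(3)=-97, f(4)=-102, f(5)=-273, f(6)=-380, f(7)=-824, f(8)=-1311, f(9)=-2579, f(10)=-4377, f(11)=-8224, f(12)=-14399, f(13)=-26470, f(14)=-47044, f(15)=-85585, f(16)=-153203, f(17)=-277329; answer -277329
Part II: S1 = -277329; c = 6; total draws C(13,3) = 286; favorable C(6,3) = 20; P = 10/143; answer 10/143
Part III: S2 = 10/143; threaded value p + q = 153; w = 26; T(2) = 2*(-4) + 2*(26) = 44; iterating: T(2)=44, T(3)=80, T(4)=248, T(5)=656, T(6)=1808, T(7)=4928, T(8)=13472, T(9)=36800, T(10)=100544, T(11)=274688, T(12)=750464, T(13)=2050304; answer 2050304

2050304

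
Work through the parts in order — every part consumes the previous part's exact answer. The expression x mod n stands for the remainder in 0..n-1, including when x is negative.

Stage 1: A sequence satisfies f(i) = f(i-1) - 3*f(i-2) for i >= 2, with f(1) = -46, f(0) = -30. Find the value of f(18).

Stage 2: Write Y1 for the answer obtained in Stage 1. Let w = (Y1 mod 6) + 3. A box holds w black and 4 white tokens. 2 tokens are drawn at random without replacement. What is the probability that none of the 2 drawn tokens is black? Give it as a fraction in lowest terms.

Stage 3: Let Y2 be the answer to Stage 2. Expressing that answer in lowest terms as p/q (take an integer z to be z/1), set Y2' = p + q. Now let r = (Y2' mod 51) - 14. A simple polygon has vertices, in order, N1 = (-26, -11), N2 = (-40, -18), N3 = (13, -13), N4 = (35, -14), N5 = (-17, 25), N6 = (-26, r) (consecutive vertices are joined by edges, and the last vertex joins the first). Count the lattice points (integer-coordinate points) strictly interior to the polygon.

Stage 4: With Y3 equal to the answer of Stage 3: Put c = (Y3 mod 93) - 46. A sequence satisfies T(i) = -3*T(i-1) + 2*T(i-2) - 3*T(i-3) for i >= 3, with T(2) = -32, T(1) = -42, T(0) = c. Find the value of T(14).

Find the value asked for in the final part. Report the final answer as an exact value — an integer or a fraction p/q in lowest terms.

69556207

Stage 1: f(2) = 1*(-46) - 3*(-30) = 44; iterating: f(2)=44, f(3)=182, f(4)=50, f(5)=-496, f(6)=-646, f(7)=842, f(8)=2780, f(9)=254, f(10)=-8086, f(11)=-8848, f(12)=15410, f(13)=41954, f(14)=-4276, f(15)=-130138, f(16)=-117310, f(17)=273104, f(18)=625034; answer 625034
Stage 2: Y1 = 625034; w = 5; total draws C(9,2) = 36; favorable C(4,2) = 6; P = 1/6; answer 1/6
Stage 3: Y2 = 1/6; threaded value p + q = 7; r = -7; cross terms: (-26*-18 - -40*-11)=28, (-40*-13 - 13*-18)=754, (13*-14 - 35*-13)=273, (35*25 - -17*-14)=637, (-17*-7 - -26*25)=769, (-26*-11 - -26*-7)=104; twice the area = |2565| = 2565; area = 2565/2; boundary points = 7 + 1 + 1 + 13 + 1 + 4 = 27; strictly interior points = area - boundary/2 + 1 = 1270; answer 1270
Stage 4: Y3 = 1270; c = 15; T(3) = -3*(-32) + 2*(-42) - 3*(15) = -33; iterating: T(3)=-33, T(4)=161, T(5)=-453, T(6)=1780, T(7)=-6729, T(8)=25106, T(9)=-94116, T(10)=352747, T(11)=-1321791, T(12)=4953215, T(13)=-18561468, T(14)=69556207; answer 69556207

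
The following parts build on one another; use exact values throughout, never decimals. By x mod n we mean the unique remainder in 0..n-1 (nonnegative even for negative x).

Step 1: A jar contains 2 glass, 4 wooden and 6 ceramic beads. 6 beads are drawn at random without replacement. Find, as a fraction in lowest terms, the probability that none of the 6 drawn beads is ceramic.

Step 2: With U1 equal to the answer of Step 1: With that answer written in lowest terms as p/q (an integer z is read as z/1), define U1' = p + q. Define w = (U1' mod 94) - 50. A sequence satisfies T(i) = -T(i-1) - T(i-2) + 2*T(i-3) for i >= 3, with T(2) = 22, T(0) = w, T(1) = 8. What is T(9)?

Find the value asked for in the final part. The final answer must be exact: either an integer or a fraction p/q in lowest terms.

20

Step 1: total draws C(12,6) = 924; favorable C(6,6) = 1; P = 1/924; answer 1/924
Step 2: U1 = 1/924; threaded value p + q = 925; w = 29; T(3) = -1*(22) - 1*(8) + 2*(29) = 28; iterating: T(3)=28, T(4)=-34, T(5)=50, T(6)=40, T(7)=-158, T(8)=218, T(9)=20; answer 20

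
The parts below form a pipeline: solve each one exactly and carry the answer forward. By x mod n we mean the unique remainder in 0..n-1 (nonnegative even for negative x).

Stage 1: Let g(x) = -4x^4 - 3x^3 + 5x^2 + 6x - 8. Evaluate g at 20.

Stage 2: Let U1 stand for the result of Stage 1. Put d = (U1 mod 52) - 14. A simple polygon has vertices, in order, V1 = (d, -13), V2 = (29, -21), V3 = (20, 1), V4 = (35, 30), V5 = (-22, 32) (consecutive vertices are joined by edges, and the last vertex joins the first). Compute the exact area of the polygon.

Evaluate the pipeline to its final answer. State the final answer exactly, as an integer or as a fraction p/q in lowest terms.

3139/2

Stage 1: -4*(20)^4 - 3*(20)^3 + 5*(20)^2 + 6*(20)^1 - 8 = (-640000) + (-24000) + (2000) + (120) + (-8) = -661888; answer -661888
Stage 2: U1 = -661888; d = 6; cross terms: (6*-21 - 29*-13)=251, (29*1 - 20*-21)=449, (20*30 - 35*1)=565, (35*32 - -22*30)=1780, (-22*-13 - 6*32)=94; twice the area = |3139| = 3139; area = 3139/2; answer 3139/2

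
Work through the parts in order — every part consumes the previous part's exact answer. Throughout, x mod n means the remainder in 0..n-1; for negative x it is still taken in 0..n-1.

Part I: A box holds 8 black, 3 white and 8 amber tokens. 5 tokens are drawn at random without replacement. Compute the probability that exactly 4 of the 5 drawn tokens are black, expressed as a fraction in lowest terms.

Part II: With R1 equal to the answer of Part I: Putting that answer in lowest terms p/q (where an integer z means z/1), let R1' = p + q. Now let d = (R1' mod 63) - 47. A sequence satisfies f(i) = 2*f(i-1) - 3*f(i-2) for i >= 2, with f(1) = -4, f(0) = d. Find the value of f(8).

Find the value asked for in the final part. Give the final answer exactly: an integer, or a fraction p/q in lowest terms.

634

Part I: total draws C(19,5) = 11628; favorable C(8,4)*C(11,1) = 770; P = 385/5814; answer 385/5814
Part II: R1 = 385/5814; threaded value p + q = 6199; d = -22; f(2) = 2*(-4) - 3*(-22) = 58; iterating: f(2)=58, f(3)=128, f(4)=82, f(5)=-220, f(6)=-686, f(7)=-712, f(8)=634; answer 634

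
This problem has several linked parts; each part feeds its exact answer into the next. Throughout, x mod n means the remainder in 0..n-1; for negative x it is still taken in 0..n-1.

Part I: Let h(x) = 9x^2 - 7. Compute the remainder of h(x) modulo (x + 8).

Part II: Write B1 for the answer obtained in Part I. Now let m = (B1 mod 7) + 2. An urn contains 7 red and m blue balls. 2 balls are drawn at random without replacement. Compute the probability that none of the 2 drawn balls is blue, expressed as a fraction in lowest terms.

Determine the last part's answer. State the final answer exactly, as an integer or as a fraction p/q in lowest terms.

Part I: remainder = value at the root: 9*(-8)^2 - 7 = (576) + (-7) = 569; answer 569
Part II: B1 = 569; m = 4; total draws C(11,2) = 55; favorable C(7,2) = 21; P = 21/55; answer 21/55

21/55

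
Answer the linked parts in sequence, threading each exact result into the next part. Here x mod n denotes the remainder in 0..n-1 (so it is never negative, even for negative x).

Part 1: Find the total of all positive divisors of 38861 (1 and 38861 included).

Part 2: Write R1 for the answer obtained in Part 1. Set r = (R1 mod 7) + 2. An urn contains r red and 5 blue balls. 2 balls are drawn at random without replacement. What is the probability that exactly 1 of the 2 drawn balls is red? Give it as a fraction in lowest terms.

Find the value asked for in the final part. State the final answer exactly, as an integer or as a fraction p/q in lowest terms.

Part 1: 38861 is prime, so its only divisors are 1 and 38861; sigma = 1 + 38861 = 38862; answer 38862
Part 2: R1 = 38862; r = 7; total draws C(12,2) = 66; favorable C(7,1)*C(5,1) = 35; P = 35/66; answer 35/66

35/66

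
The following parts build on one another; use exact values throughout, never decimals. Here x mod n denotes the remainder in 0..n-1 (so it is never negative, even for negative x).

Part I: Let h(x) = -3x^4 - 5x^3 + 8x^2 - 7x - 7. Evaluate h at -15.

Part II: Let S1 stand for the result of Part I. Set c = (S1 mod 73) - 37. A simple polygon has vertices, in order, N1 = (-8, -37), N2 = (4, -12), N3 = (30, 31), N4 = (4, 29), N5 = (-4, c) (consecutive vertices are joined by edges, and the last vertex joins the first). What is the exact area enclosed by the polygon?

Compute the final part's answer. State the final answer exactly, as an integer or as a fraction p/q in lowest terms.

Part I: -3*(-15)^4 - 5*(-15)^3 + 8*(-15)^2 - 7*(-15)^1 - 7 = (-151875) + (16875) + (1800) + (105) + (-7) = -133102; answer -133102
Part II: S1 = -133102; c = 13; cross terms: (-8*-12 - 4*-37)=244, (4*31 - 30*-12)=484, (30*29 - 4*31)=746, (4*13 - -4*29)=168, (-4*-37 - -8*13)=252; twice the area = |1894| = 1894; area = 947; answer 947

947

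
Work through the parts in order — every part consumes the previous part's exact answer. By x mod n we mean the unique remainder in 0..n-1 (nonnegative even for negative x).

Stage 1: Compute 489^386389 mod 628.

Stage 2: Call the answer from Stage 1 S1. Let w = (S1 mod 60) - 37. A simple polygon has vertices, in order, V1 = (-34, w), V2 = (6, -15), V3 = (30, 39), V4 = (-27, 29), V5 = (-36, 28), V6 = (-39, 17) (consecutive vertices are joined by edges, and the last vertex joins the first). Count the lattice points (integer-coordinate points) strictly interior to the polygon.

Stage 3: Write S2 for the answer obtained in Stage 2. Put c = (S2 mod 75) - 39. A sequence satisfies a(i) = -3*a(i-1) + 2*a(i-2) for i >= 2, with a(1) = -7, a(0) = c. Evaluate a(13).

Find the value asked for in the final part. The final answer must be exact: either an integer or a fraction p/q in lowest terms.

Stage 1: squarings mod 628: 489^1=489, 489^2=481, 489^4=257, 489^8=109, 489^16=577, 489^32=89, 489^64=385, 489^128=17, 489^256=289, 489^512=625, 489^1024=9, 489^2048=81, 489^4096=281, 489^8192=461, 489^16384=257, 489^32768=109, 489^65536=577, 489^131072=89, 489^262144=385; 489^386389 = 489^1 * 489^4 * 489^16 * 489^64 * 489^256 * 489^1024 * 489^8192 * 489^16384 * 489^32768 * 489^65536 * 489^262144 = 613 (mod 628); answer 613
Stage 2: S1 = 613; w = -24; cross terms: (-34*-15 - 6*-24)=654, (6*39 - 30*-15)=684, (30*29 - -27*39)=1923, (-27*28 - -36*29)=288, (-36*17 - -39*28)=480, (-39*-24 - -34*17)=1514; twice the area = |5543| = 5543; area = 5543/2; boundary points = 1 + 6 + 1 + 1 + 1 + 1 = 11; strictly interior points = area - boundary/2 + 1 = 2767; answer 2767
Stage 3: S2 = 2767; c = 28; a(2) = -3*(-7) + 2*(28) = 77; iterating: a(2)=77, a(3)=-245, a(4)=889, a(5)=-3157, a(6)=11249, a(7)=-40061, a(8)=142681, a(9)=-508165, a(10)=1809857, a(11)=-6445901, a(12)=22957417, a(13)=-81764053; answer -81764053

-81764053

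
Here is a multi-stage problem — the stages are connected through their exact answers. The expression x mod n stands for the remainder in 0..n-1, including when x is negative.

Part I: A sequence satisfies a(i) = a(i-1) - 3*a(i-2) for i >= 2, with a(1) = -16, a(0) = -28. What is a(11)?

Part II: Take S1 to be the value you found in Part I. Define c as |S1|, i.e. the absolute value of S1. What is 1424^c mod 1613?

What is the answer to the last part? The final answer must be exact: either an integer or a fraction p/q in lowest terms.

Part I: a(2) = 1*(-16) - 3*(-28) = 68; iterating: a(2)=68, a(3)=116, a(4)=-88, a(5)=-436, a(6)=-172, a(7)=1136, a(8)=1652, a(9)=-1756, a(10)=-6712, a(11)=-1444; answer -1444
Part II: S1 = -1444; c = 1444; squarings mod 1613: 1424^1=1424, 1424^2=235, 1424^4=383, 1424^8=1519, 1424^16=771, 1424^32=857, 1424^64=534, 1424^128=1268, 1424^256=1276, 1424^512=659, 1424^1024=384; 1424^1444 = 1424^4 * 1424^32 * 1424^128 * 1424^256 * 1424^1024 = 1126 (mod 1613); answer 1126

1126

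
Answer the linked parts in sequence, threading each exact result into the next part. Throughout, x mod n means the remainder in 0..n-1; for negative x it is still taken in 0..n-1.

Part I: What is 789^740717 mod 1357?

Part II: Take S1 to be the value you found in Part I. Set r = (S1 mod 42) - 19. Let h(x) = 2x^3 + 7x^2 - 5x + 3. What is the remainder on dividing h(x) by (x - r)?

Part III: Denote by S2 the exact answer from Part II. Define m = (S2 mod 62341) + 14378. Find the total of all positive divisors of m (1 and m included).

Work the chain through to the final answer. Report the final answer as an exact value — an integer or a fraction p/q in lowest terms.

Part I: squarings mod 1357: 789^1=789, 789^2=1015, 789^4=262, 789^8=794, 789^16=788, 789^32=795, 789^64=1020, 789^128=938, 789^256=508, 789^512=234, 789^1024=476, 789^2048=1314, 789^4096=492, 789^8192=518, 789^16384=995, 789^32768=772, 789^65536=261, 789^131072=271, 789^262144=163, 789^524288=786; 789^740717 = 789^1 * 789^4 * 789^8 * 789^32 * 789^64 * 789^256 * 789^1024 * 789^2048 * 789^16384 * 789^65536 * 789^131072 * 789^524288 = 700 (mod 1357); answer 700
Part II: S1 = 700; r = 9; remainder = value at the root: 2*(9)^3 + 7*(9)^2 - 5*(9)^1 + 3 = (1458) + (567) + (-45) + (3) = 1983; answer 1983
Part III: S2 = 1983; m = 16361; 16361 is prime, so its only divisors are 1 and 16361; sigma = 1 + 16361 = 16362; answer 16362

16362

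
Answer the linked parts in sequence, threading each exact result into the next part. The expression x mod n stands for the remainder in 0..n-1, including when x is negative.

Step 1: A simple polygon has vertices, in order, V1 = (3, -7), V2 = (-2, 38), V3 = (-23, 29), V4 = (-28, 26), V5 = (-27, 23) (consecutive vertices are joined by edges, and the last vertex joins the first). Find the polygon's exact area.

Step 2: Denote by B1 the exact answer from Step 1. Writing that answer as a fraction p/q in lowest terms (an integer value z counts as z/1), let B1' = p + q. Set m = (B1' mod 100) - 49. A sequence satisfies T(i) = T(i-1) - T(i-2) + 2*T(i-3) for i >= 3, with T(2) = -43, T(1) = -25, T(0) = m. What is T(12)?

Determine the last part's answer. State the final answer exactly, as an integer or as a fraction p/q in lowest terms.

-516

Step 1: cross terms: (3*38 - -2*-7)=100, (-2*29 - -23*38)=816, (-23*26 - -28*29)=214, (-28*23 - -27*26)=58, (-27*-7 - 3*23)=120; twice the area = |1308| = 1308; area = 654; answer 654
Step 2: B1 = 654; threaded value p + q = 655; m = 6; T(3) = 1*(-43) - 1*(-25) + 2*(6) = -6; iterating: T(3)=-6, T(4)=-13, T(5)=-93, T(6)=-92, T(7)=-25, T(8)=-119, T(9)=-278, T(10)=-209, T(11)=-169, T(12)=-516; answer -516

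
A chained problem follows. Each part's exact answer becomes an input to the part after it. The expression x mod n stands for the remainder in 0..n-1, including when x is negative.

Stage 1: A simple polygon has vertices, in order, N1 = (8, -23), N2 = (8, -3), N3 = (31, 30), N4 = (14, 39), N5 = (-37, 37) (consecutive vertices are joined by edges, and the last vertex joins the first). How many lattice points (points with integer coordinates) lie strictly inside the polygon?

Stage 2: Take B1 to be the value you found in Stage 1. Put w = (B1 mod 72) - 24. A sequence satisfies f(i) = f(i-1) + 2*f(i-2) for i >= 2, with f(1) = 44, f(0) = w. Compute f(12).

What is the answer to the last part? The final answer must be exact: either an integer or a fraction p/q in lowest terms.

Stage 1: cross terms: (8*-3 - 8*-23)=160, (8*30 - 31*-3)=333, (31*39 - 14*30)=789, (14*37 - -37*39)=1961, (-37*-23 - 8*37)=555; twice the area = |3798| = 3798; area = 1899; boundary points = 20 + 1 + 1 + 1 + 15 = 38; strictly interior points = area - boundary/2 + 1 = 1881; answer 1881
Stage 2: B1 = 1881; w = -15; f(2) = 1*(44) + 2*(-15) = 14; iterating: f(2)=14, f(3)=102, f(4)=130, f(5)=334, f(6)=594, f(7)=1262, f(8)=2450, f(9)=4974, f(10)=9874, f(11)=19822, f(12)=39570; answer 39570

39570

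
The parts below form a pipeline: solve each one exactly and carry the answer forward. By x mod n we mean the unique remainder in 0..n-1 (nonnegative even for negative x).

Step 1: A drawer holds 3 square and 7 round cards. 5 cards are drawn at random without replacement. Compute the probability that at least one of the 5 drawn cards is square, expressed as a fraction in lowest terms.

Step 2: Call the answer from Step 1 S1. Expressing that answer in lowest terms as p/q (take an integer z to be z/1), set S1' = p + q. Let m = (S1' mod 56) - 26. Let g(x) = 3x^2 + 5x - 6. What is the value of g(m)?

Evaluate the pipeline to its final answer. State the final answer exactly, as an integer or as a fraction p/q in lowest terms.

Step 1: total draws C(10,5) = 252; complement C(7,5) = 21; favorable 252 - 21 = 231; P = 11/12; answer 11/12
Step 2: S1 = 11/12; threaded value p + q = 23; m = -3; 3*(-3)^2 + 5*(-3)^1 - 6 = (27) + (-15) + (-6) = 6; answer 6

6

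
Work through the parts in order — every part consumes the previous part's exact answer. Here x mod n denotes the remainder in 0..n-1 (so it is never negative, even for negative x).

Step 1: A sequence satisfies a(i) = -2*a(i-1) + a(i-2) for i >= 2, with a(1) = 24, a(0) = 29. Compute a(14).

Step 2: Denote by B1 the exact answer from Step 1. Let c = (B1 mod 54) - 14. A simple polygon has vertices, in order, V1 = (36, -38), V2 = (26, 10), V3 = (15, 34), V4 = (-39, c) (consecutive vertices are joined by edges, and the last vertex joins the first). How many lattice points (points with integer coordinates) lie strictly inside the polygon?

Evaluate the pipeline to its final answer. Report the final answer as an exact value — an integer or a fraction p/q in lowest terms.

Step 1: a(2) = -2*(24) + 1*(29) = -19; iterating: a(2)=-19, a(3)=62, a(4)=-143, a(5)=348, a(6)=-839, a(7)=2026, a(8)=-4891, a(9)=11808, a(10)=-28507, a(11)=68822, a(12)=-166151, a(13)=401124, a(14)=-968399; answer -968399
Step 2: B1 = -968399; c = 23; cross terms: (36*10 - 26*-38)=1348, (26*34 - 15*10)=734, (15*23 - -39*34)=1671, (-39*-38 - 36*23)=654; twice the area = |4407| = 4407; area = 4407/2; boundary points = 2 + 1 + 1 + 1 = 5; strictly interior points = area - boundary/2 + 1 = 2202; answer 2202

2202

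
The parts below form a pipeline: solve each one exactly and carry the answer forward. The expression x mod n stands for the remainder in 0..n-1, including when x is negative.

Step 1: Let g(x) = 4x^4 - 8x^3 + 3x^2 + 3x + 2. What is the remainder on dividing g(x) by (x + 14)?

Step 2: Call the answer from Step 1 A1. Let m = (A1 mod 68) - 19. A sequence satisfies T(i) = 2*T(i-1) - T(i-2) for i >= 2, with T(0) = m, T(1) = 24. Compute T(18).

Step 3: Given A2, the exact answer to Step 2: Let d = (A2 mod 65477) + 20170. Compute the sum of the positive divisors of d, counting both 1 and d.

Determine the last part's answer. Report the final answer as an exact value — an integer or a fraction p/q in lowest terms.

Step 1: remainder = value at the root: 4*(-14)^4 - 8*(-14)^3 + 3*(-14)^2 + 3*(-14)^1 + 2 = (153664) + (21952) + (588) + (-42) + (2) = 176164; answer 176164
Step 2: A1 = 176164; m = 25; T(2) = 2*(24) - 1*(25) = 23; iterating: T(2)=23, T(3)=22, T(4)=21, T(5)=20, T(6)=19, T(7)=18, T(8)=17, T(9)=16, T(10)=15, T(11)=14, T(12)=13, T(13)=12, T(14)=11, T(15)=10, T(16)=9, T(17)=8, T(18)=7; answer 7
Step 3: A2 = 7; d = 20177; 20177 is prime, so its only divisors are 1 and 20177; sigma = 1 + 20177 = 20178; answer 20178

20178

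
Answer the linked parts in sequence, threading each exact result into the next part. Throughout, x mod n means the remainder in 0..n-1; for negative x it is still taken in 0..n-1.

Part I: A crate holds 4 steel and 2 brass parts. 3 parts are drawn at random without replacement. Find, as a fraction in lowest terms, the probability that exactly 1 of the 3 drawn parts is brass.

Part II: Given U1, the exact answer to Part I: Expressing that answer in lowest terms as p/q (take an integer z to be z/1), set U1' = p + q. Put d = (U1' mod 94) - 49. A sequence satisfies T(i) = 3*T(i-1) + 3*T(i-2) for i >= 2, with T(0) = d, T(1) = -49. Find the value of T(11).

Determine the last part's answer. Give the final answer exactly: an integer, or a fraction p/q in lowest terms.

-41342562

Part I: total draws C(6,3) = 20; favorable C(2,1)*C(4,2) = 12; P = 3/5; answer 3/5
Part II: U1 = 3/5; threaded value p + q = 8; d = -41; T(2) = 3*(-49) + 3*(-41) = -270; iterating: T(2)=-270, T(3)=-957, T(4)=-3681, T(5)=-13914, T(6)=-52785, T(7)=-200097, T(8)=-758646, T(9)=-2876229, T(10)=-10904625, T(11)=-41342562; answer -41342562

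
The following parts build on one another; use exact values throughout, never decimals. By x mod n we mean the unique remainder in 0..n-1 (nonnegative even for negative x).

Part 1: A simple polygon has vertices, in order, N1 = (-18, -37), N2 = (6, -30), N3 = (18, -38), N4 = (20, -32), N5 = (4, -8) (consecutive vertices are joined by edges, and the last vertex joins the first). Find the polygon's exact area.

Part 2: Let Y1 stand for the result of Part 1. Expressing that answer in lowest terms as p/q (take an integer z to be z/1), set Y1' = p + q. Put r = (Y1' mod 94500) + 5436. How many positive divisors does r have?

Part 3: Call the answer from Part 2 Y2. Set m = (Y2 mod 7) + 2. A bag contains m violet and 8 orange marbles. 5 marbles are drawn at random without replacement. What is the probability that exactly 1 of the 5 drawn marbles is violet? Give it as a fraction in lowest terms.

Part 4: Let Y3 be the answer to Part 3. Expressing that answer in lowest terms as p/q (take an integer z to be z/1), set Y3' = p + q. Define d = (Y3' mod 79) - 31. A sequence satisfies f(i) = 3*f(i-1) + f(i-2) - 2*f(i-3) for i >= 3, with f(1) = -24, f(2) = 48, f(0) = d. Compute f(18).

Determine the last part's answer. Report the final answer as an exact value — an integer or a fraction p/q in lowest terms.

Part 1: cross terms: (-18*-30 - 6*-37)=762, (6*-38 - 18*-30)=312, (18*-32 - 20*-38)=184, (20*-8 - 4*-32)=-32, (4*-37 - -18*-8)=-292; twice the area = |934| = 934; area = 467; answer 467
Part 2: Y1 = 467; threaded value p + q = 468; r = 5904; 5904 = 2^4 * 3^2 * 41; number of divisors = (4+1) * (2+1) * (1+1) = 30; answer 30
Part 3: Y2 = 30; m = 4; total draws C(12,5) = 792; favorable C(4,1)*C(8,4) = 280; P = 35/99; answer 35/99
Part 4: Y3 = 35/99; threaded value p + q = 134; d = 24; f(3) = 3*(48) + 1*(-24) - 2*(24) = 72; iterating: f(3)=72, f(4)=312, f(5)=912, f(6)=2904, f(7)=9000, f(8)=28080, f(9)=87432, f(10)=272376, f(11)=848400, f(12)=2642712, f(13)=8231784, f(14)=25641264, f(15)=79870152, f(16)=248788152, f(17)=774952080, f(18)=2413904088; answer 2413904088

2413904088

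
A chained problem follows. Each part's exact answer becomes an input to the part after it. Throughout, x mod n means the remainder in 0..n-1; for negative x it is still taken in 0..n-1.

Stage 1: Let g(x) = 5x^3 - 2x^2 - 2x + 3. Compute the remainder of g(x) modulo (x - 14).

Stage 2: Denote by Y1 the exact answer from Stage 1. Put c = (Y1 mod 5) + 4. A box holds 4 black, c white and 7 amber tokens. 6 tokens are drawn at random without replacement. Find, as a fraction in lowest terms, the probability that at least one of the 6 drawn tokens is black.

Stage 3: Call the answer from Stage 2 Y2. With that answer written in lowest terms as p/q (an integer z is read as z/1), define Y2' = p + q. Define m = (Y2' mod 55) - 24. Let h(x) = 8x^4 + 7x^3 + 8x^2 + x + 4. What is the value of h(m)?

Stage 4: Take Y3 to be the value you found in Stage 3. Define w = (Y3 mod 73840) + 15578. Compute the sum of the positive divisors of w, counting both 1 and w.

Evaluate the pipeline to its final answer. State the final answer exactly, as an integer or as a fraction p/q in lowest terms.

Stage 1: remainder = value at the root: 5*(14)^3 - 2*(14)^2 - 2*(14)^1 + 3 = (13720) + (-392) + (-28) + (3) = 13303; answer 13303
Stage 2: Y1 = 13303; c = 7; total draws C(18,6) = 18564; complement C(14,6) = 3003; favorable 18564 - 3003 = 15561; P = 57/68; answer 57/68
Stage 3: Y2 = 57/68; threaded value p + q = 125; m = -9; 8*(-9)^4 + 7*(-9)^3 + 8*(-9)^2 + 1*(-9)^1 + 4 = (52488) + (-5103) + (648) + (-9) + (4) = 48028; answer 48028
Stage 4: Y3 = 48028; w = 63606; 63606 = 2 * 3 * 10601; sigma = (1 + 2) * (1 + 3) * (1 + 10601) = 3 * 4 * 10602 = 127224; answer 127224

127224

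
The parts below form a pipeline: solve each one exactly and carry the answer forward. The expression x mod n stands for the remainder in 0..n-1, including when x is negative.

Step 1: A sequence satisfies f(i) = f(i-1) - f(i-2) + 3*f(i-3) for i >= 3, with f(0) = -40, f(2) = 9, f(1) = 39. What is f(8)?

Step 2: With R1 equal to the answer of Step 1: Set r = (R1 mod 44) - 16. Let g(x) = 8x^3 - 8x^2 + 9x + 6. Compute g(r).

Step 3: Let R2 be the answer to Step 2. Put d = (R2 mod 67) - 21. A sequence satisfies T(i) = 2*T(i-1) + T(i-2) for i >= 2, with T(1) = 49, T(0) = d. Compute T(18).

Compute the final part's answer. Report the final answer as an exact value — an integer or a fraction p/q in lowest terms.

Step 1: f(3) = 1*(9) - 1*(39) + 3*(-40) = -150; iterating: f(3)=-150, f(4)=-42, f(5)=135, f(6)=-273, f(7)=-534, f(8)=144; answer 144
Step 2: R1 = 144; r = -4; 8*(-4)^3 - 8*(-4)^2 + 9*(-4)^1 + 6 = (-512) + (-128) + (-36) + (6) = -670; answer -670
Step 3: R2 = -670; d = -21; T(2) = 2*(49) + 1*(-21) = 77; iterating: T(2)=77, T(3)=203, T(4)=483, T(5)=1169, T(6)=2821, T(7)=6811, T(8)=16443, T(9)=39697, T(10)=95837, T(11)=231371, T(12)=558579, T(13)=1348529, T(14)=3255637, T(15)=7859803, T(16)=18975243, T(17)=45810289, T(18)=110595821; answer 110595821

110595821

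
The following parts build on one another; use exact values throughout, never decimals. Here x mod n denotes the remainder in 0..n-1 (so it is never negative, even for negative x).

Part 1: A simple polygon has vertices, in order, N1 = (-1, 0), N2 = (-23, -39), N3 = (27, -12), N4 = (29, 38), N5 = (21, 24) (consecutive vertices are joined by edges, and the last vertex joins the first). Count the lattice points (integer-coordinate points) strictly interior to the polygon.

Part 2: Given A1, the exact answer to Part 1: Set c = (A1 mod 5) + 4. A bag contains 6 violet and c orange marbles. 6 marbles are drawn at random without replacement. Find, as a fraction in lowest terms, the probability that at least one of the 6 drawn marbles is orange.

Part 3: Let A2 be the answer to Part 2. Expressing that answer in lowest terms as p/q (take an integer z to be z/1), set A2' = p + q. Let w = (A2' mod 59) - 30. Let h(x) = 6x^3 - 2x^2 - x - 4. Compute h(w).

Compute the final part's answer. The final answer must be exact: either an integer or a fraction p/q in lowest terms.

24044

Part 1: cross terms: (-1*-39 - -23*0)=39, (-23*-12 - 27*-39)=1329, (27*38 - 29*-12)=1374, (29*24 - 21*38)=-102, (21*0 - -1*24)=24; twice the area = |2664| = 2664; area = 1332; boundary points = 1 + 1 + 2 + 2 + 2 = 8; strictly interior points = area - boundary/2 + 1 = 1329; answer 1329
Part 2: A1 = 1329; c = 8; total draws C(14,6) = 3003; complement C(6,6) = 1; favorable 3003 - 1 = 3002; P = 3002/3003; answer 3002/3003
Part 3: A2 = 3002/3003; threaded value p + q = 6005; w = 16; 6*(16)^3 - 2*(16)^2 - 1*(16)^1 - 4 = (24576) + (-512) + (-16) + (-4) = 24044; answer 24044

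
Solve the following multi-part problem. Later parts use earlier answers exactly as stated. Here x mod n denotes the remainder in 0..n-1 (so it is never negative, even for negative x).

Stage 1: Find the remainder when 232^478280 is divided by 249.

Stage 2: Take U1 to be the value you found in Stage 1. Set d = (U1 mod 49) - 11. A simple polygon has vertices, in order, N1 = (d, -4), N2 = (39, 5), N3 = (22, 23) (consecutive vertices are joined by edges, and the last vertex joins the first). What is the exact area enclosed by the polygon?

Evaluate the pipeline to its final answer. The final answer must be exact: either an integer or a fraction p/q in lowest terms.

Stage 1: squarings mod 249: 232^1=232, 232^2=40, 232^4=106, 232^8=31, 232^16=214, 232^32=229, 232^64=151, 232^128=142, 232^256=244, 232^512=25, 232^1024=127, 232^2048=193, 232^4096=148, 232^8192=241, 232^16384=64, 232^32768=112, 232^65536=94, 232^131072=121, 232^262144=199; 232^478280 = 232^8 * 232^64 * 232^1024 * 232^2048 * 232^16384 * 232^65536 * 232^131072 * 232^262144 = 37 (mod 249); answer 37
Stage 2: U1 = 37; d = 26; cross terms: (26*5 - 39*-4)=286, (39*23 - 22*5)=787, (22*-4 - 26*23)=-686; twice the area = |387| = 387; area = 387/2; answer 387/2

387/2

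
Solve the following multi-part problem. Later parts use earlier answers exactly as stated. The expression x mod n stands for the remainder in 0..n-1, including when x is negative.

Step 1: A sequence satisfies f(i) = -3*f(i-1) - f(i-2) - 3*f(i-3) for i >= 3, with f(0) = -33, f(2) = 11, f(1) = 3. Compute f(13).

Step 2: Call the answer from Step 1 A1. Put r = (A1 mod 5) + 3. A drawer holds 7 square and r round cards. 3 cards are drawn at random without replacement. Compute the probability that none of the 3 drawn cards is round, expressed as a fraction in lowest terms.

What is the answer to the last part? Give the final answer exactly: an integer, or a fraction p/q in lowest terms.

7/44

Step 1: f(3) = -3*(11) - 1*(3) - 3*(-33) = 63; iterating: f(3)=63, f(4)=-209, f(5)=531, f(6)=-1573, f(7)=4815, f(8)=-14465, f(9)=43299, f(10)=-129877, f(11)=389727, f(12)=-1169201, f(13)=3507507; answer 3507507
Step 2: A1 = 3507507; r = 5; total draws C(12,3) = 220; favorable C(7,3) = 35; P = 7/44; answer 7/44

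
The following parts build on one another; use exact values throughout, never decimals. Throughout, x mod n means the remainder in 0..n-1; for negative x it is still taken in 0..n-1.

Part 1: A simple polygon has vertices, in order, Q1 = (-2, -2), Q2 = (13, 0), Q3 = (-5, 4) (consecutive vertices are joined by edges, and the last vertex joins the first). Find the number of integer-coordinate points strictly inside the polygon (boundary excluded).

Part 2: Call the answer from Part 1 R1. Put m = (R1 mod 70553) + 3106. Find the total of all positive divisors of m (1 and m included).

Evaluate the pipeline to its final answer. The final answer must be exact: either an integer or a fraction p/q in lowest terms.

Part 1: cross terms: (-2*0 - 13*-2)=26, (13*4 - -5*0)=52, (-5*-2 - -2*4)=18; twice the area = |96| = 96; area = 48; boundary points = 1 + 2 + 3 = 6; strictly interior points = area - boundary/2 + 1 = 46; answer 46
Part 2: R1 = 46; m = 3152; 3152 = 2^4 * 197; sigma = (1 + 2 + 4 + 8 + 16) * (1 + 197) = 31 * 198 = 6138; answer 6138

6138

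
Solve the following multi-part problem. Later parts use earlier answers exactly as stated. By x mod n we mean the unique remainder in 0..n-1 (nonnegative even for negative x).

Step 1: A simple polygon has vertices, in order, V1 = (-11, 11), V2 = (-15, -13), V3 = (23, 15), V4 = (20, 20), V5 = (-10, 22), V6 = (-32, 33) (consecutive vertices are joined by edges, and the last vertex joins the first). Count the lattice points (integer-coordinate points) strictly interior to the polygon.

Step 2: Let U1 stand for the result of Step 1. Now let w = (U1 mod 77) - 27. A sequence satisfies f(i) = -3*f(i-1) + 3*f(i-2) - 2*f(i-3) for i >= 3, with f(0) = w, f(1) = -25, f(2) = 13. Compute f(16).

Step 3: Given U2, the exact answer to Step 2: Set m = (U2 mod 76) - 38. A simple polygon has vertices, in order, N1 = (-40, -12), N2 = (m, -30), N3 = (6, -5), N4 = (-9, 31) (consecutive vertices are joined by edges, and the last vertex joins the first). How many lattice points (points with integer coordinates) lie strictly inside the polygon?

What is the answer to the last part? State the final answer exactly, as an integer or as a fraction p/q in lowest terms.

1509

Step 1: cross terms: (-11*-13 - -15*11)=308, (-15*15 - 23*-13)=74, (23*20 - 20*15)=160, (20*22 - -10*20)=640, (-10*33 - -32*22)=374, (-32*11 - -11*33)=11; twice the area = |1567| = 1567; area = 1567/2; boundary points = 4 + 2 + 1 + 2 + 11 + 1 = 21; strictly interior points = area - boundary/2 + 1 = 774; answer 774
Step 2: U1 = 774; w = -23; f(3) = -3*(13) + 3*(-25) - 2*(-23) = -68; iterating: f(3)=-68, f(4)=293, f(5)=-1109, f(6)=4342, f(7)=-16939, f(8)=66061, f(9)=-257684, f(10)=1005113, f(11)=-3920513, f(12)=15292246, f(13)=-59648503, f(14)=232663273, f(15)=-907519820, f(16)=3539846285; answer 3539846285
Step 3: U2 = 3539846285; m = 23; cross terms: (-40*-30 - 23*-12)=1476, (23*-5 - 6*-30)=65, (6*31 - -9*-5)=141, (-9*-12 - -40*31)=1348; twice the area = |3030| = 3030; area = 1515; boundary points = 9 + 1 + 3 + 1 = 14; strictly interior points = area - boundary/2 + 1 = 1509; answer 1509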